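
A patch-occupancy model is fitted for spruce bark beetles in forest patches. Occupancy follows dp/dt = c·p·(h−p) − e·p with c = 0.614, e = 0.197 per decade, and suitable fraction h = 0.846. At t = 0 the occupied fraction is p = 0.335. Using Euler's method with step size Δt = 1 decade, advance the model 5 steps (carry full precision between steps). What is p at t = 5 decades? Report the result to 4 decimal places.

Update rule: p ← p + [c·p·(h−p) − e·p]·Δt with Δt = 1.
t = 1: p = 0.33500 + (+0.03911) = 0.37411
t = 2: p = 0.37411 + (+0.03469) = 0.40881
t = 3: p = 0.40881 + (+0.02920) = 0.43801
t = 4: p = 0.43801 + (+0.02344) = 0.46145
t = 5: p = 0.46145 + (+0.01805) = 0.47950

0.4795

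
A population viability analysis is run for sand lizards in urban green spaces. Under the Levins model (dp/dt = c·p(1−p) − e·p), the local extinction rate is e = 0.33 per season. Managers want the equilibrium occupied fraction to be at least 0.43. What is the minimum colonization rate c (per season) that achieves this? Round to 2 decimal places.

p* = 1 − e/c ≥ 0.43 requires e/c ≤ 0.5700, i.e. c ≥ e/0.5700.
c_min = 0.33/0.5700 = 0.5789.

0.58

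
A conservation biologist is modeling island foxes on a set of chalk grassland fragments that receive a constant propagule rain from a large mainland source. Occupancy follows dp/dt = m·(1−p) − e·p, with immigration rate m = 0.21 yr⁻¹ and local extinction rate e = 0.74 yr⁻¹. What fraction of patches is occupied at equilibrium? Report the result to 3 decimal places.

0.221

At equilibrium the propagule rain into empty patches balances local extinction: m(1−p*) = e·p*.
p* = m/(m+e) = 0.21/(0.21+0.74) = 0.21/0.9500 = 0.2211.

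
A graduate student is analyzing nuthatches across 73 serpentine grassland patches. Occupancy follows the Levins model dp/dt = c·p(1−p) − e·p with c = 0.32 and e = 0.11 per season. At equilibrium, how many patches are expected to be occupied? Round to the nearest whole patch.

p* = 1 − e/c = 1 − 0.11/0.32 = 0.6562.
Expected occupied patches = N × p* = 73 × 0.6562 = 47.91 ≈ 48.

48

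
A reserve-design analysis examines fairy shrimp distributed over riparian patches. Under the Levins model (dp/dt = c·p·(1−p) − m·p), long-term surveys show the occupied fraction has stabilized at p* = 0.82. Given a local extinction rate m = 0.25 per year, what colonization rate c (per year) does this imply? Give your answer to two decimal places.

At equilibrium c(1−p*) = m, so c = m/(1−p*).
c = 0.25/(1 − 0.82) = 0.25/0.1800 = 1.3889.

1.39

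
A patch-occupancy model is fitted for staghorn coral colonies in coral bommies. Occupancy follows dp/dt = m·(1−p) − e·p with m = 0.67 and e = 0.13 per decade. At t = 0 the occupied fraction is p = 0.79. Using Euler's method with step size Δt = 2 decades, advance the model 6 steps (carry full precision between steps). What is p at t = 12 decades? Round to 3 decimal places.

Update rule: p ← p + [m·(1−p) − e·p]·Δt with Δt = 2.
step 1: Δp = +0.07600, p = 0.86600
step 2: Δp = -0.04560, p = 0.82040
step 3: Δp = +0.02736, p = 0.84776
step 4: Δp = -0.01642, p = 0.83134
step 5: Δp = +0.00985, p = 0.84119
step 6: Δp = -0.00591, p = 0.83528

0.835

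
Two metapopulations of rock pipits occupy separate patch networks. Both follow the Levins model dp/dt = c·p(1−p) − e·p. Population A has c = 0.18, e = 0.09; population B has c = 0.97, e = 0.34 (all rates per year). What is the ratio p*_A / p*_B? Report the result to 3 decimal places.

A: p*_A = 1 − 0.09/0.18 = 0.5000.
B: p*_B = 1 − 0.34/0.97 = 0.6495.
p*_A / p*_B = 0.5000/0.6495 = 0.7698.

0.770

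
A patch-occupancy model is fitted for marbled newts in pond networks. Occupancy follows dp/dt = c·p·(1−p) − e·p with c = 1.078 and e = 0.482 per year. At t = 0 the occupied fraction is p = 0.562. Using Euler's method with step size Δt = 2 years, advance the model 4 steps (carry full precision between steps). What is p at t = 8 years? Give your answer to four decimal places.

Update rule: p ← p + [c·p·(1−p) − e·p]·Δt with Δt = 2.
p: 0.56200 → 0.55094  (Δp = -0.01106)
p: 0.55094 → 0.55324  (Δp = +0.00229)
p: 0.55324 → 0.55281  (Δp = -0.00043)
p: 0.55281 → 0.55289  (Δp = +0.00008)

0.5529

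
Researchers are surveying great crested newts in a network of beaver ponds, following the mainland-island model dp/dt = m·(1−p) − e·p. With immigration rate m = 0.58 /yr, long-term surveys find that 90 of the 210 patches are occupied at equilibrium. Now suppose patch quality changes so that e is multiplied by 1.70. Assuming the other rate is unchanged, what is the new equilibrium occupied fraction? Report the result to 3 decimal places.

0.306

Observed p* = 90/210 = 0.42857.
Balance m(1−p*) = e·p* gives e = m(1−p*)/p* = 0.58×0.57143/0.42857 = 0.77334.
New p* = m/(m+e) = 0.58000/(0.58000+1.31468) = 0.30612.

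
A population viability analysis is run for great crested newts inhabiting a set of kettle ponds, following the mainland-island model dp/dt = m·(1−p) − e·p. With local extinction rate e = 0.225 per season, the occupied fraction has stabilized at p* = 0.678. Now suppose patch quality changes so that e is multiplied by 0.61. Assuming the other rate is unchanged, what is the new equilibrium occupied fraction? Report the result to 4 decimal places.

Balance m(1−p*) = e·p* gives m = e·p*/(1−p*) = 0.225×0.67800/0.32200 = 0.47376.
New p* = m/(m+e) = 0.47376/(0.47376+0.13725) = 0.77537.

0.7754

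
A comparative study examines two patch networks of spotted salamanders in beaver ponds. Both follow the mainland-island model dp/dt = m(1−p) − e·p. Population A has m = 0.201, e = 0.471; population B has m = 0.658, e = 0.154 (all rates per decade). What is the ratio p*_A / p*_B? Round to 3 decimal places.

A: p*_A = m/(m+e) = 0.201/0.6720 = 0.2991.
B: p*_B = 0.658/0.8120 = 0.8103.
p*_A / p*_B = 0.2991/0.8103 = 0.3691.

0.369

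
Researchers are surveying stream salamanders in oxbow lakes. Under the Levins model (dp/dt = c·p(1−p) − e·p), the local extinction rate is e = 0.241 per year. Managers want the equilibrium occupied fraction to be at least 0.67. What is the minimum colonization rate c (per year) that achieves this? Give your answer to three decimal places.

0.730

p* = 1 − e/c ≥ 0.67 requires e/c ≤ 0.3300, i.e. c ≥ e/0.3300.
c_min = 0.241/0.3300 = 0.7303.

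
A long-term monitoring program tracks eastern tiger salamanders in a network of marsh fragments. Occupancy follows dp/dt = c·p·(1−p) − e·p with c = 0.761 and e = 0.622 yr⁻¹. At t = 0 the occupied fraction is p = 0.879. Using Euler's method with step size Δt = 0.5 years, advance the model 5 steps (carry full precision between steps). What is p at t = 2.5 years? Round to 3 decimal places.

Update rule: p ← p + [c·p·(1−p) − e·p]·Δt with Δt = 0.5.
t = 0.5: p = 0.87900 + (-0.23290) = 0.64610
t = 1: p = 0.64610 + (-0.11393) = 0.53217
t = 1.5: p = 0.53217 + (-0.07077) = 0.46139
t = 2: p = 0.46139 + (-0.04894) = 0.41246
t = 2.5: p = 0.41246 + (-0.03607) = 0.37639

0.376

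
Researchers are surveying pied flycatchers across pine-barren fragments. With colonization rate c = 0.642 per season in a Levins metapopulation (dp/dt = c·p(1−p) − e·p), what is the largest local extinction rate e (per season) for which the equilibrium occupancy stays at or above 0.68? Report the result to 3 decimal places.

0.205

1 − e/c ≥ 0.68 ⇒ e ≤ c(1 − 0.68) = 0.642 × 0.3200.
e_max = 0.2054.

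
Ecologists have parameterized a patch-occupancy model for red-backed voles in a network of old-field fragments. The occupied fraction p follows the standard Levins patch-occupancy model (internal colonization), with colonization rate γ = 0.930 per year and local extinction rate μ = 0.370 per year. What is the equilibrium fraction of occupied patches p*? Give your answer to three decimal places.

0.602

At equilibrium, colonization balances extinction: γ·p*·(1−p*) = μ·p*.
So p* = 1 − μ/γ = 1 − 0.370/0.930 = 1 − 0.3978 = 0.6022.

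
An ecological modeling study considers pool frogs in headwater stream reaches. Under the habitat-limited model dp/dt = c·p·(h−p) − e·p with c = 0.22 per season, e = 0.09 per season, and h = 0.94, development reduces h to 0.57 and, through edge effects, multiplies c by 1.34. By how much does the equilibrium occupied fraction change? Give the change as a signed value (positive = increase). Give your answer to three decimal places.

-0.266

Before: p* = h − e/c = 0.94 − 0.09/0.22 = 0.94 − 0.4091 = 0.5309.
After: c = 0.2948, e = 0.09, h = 0.57; p* = 0.57 − 0.09/0.2948 = 0.2647.
Δp* = 0.2647 − 0.5309 = -0.2662.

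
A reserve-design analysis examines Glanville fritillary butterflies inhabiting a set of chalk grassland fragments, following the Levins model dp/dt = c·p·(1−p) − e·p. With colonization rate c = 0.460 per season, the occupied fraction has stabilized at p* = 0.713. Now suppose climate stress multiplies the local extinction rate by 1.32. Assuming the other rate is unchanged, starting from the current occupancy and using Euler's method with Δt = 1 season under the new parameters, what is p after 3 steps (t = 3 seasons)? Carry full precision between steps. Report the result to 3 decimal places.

Balance c(1−p*) = e gives e = 0.460×(1 − 0.71300) = 0.13202.
Starting from p₀ = 0.71300; update p ← p + (dp/dt)·Δt with the new parameters.
step 1: Δp = -0.03012, p = 0.68288
step 2: Δp = -0.01939, p = 0.66349
step 3: Δp = -0.01292, p = 0.65057

0.651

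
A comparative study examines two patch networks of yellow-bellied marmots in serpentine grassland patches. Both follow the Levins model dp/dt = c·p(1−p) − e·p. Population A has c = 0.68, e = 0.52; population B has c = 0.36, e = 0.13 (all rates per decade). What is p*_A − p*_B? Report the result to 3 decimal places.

A: p*_A = 1 − 0.52/0.68 = 0.2353.
B: p*_B = 1 − 0.13/0.36 = 0.6389.
p*_A − p*_B = 0.2353 − 0.6389 = -0.4036.

-0.404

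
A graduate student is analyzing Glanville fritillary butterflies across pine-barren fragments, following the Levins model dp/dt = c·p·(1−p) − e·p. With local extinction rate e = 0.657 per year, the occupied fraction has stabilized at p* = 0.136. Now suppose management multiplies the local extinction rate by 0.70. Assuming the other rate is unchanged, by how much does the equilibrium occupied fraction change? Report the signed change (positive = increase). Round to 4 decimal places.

0.2592

Balance c(1−p*) = e gives c = e/(1 − 0.13600) = 0.657/0.86400 = 0.76042.
New p* = 1 − e/c = 1 − 0.45990/0.76042 = 0.39520.
Δp* = 0.39520 − 0.13600 = +0.25920.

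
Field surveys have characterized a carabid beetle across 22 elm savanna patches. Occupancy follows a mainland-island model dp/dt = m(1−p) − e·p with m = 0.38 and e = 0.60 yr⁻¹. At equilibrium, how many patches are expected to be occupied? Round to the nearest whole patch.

p* = m/(m+e) = 0.38/0.9800 = 0.3878.
Expected occupied patches = N × p* = 22 × 0.3878 = 8.53 ≈ 9.

9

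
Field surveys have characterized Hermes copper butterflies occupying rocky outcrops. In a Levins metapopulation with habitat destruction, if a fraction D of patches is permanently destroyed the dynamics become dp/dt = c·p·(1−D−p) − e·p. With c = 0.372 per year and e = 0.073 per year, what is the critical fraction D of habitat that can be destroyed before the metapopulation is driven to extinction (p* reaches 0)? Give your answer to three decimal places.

0.804

The nontrivial equilibrium is p* = (1−D) − e/c; extinction occurs when this hits zero.
So D_crit = 1 − e/c = 1 − 0.073/0.372 = 1 − 0.1962 = 0.8038.
Note this equals the original equilibrium occupancy — the Levins extinction-debt result.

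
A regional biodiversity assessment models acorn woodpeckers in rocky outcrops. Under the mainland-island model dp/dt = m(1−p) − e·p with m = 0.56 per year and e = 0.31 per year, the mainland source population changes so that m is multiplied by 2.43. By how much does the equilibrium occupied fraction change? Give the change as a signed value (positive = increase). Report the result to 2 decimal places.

Before: p* = 0.56/(0.56+0.31) = 0.6437.
After: m = 1.3608, e = 0.31; p* = 1.3608/1.6708 = 0.8145.
Δp* = 0.8145 − 0.6437 = +0.1708.

0.17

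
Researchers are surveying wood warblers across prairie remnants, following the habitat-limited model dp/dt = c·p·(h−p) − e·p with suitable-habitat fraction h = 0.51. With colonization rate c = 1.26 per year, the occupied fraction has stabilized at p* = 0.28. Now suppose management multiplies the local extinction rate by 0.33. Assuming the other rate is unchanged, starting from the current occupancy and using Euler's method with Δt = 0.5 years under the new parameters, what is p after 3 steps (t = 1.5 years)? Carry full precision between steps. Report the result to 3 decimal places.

Balance c(h−p*) = e gives e = 1.26×(0.51 − 0.28000) = 0.28980.
Starting from p₀ = 0.28000; update p ← p + (dp/dt)·Δt with the new parameters.
t = 0.5: p = 0.28000 + (+0.02718) = 0.30718
t = 1: p = 0.30718 + (+0.02456) = 0.33174
t = 1.5: p = 0.33174 + (+0.02139) = 0.35314

0.353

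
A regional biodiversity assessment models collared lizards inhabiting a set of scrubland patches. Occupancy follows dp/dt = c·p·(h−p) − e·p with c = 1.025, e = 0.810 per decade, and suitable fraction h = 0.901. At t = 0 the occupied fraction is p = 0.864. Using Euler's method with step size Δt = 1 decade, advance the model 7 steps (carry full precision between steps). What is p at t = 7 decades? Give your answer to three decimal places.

0.139

Update rule: p ← p + [c·p·(h−p) − e·p]·Δt with Δt = 1.
  1  |  dp/dt·Δt = -0.667073  |  p_1 = 0.196927
  2  |  dp/dt·Δt = -0.017394  |  p_2 = 0.179534
  3  |  dp/dt·Δt = -0.012657  |  p_3 = 0.166877
  4  |  dp/dt·Δt = -0.009599  |  p_4 = 0.157278
  5  |  dp/dt·Δt = -0.007500  |  p_5 = 0.149778
  6  |  dp/dt·Δt = -0.005991  |  p_6 = 0.143787
  7  |  dp/dt·Δt = -0.004868  |  p_7 = 0.138919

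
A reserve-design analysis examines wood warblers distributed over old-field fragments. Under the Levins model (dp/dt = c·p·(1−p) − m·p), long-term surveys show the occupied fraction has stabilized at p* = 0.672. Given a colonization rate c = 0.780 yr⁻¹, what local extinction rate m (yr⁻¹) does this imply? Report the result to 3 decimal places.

At equilibrium c(1−p*) = m.
m = 0.780 × (1 − 0.672) = 0.780 × 0.3280 = 0.2558.

0.256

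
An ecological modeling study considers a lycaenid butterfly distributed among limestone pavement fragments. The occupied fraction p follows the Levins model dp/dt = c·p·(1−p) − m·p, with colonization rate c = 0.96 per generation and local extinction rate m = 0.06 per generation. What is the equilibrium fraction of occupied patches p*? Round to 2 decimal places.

Setting dp/dt = 0 and dividing through by p* gives c·(1−p*) = m.
So p* = 1 − m/c = 1 − 0.06/0.96 = 1 − 0.0625 = 0.9375.

0.94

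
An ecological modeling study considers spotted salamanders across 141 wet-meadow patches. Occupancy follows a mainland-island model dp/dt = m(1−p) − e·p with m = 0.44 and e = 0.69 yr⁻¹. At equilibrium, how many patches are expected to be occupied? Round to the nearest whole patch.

55

p* = m/(m+e) = 0.44/1.1300 = 0.3894.
Expected occupied patches = N × p* = 141 × 0.3894 = 54.90 ≈ 55.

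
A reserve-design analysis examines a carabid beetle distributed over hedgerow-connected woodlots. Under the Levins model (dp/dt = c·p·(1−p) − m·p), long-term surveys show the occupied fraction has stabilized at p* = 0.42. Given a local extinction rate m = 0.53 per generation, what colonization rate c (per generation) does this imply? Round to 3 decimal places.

0.914

At equilibrium c(1−p*) = m, so c = m/(1−p*).
c = 0.53/(1 − 0.42) = 0.53/0.5800 = 0.9138.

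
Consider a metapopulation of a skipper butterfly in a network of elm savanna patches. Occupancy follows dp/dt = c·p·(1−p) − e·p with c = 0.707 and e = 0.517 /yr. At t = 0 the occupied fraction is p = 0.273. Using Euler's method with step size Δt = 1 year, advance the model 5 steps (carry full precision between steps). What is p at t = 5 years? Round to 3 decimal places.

0.270

Update rule: p ← p + [c·p·(1−p) − e·p]·Δt with Δt = 1.
step 1: Δp = -0.00082, p = 0.27218
step 2: Δp = -0.00066, p = 0.27152
step 3: Δp = -0.00053, p = 0.27098
step 4: Δp = -0.00043, p = 0.27055
step 5: Δp = -0.00035, p = 0.27021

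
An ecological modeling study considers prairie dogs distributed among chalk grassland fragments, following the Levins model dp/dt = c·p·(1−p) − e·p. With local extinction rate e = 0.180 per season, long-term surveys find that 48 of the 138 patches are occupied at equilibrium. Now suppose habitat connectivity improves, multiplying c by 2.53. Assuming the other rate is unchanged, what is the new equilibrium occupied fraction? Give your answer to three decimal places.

0.742

Observed p* = 48/138 = 0.34783.
Balance c(1−p*) = e gives c = e/(1 − 0.34783) = 0.180/0.65217 = 0.27600.
New p* = 1 − e/c = 1 − 0.18000/0.69828 = 0.74222.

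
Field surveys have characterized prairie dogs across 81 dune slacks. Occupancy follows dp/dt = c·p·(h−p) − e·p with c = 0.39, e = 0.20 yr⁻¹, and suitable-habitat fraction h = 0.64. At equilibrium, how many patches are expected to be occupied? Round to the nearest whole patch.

p* = h − e/c = 0.64 − 0.5128 = 0.1272.
Expected occupied patches = N × p* = 81 × 0.1272 = 10.30 ≈ 10.

10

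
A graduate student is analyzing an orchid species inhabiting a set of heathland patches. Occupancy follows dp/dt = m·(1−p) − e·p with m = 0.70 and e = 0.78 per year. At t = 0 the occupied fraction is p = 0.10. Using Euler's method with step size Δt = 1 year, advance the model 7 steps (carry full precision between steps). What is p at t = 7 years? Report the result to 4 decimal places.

Update rule: p ← p + [m·(1−p) − e·p]·Δt with Δt = 1.
step 1: Δp = +0.55200, p = 0.65200
step 2: Δp = -0.26496, p = 0.38704
step 3: Δp = +0.12718, p = 0.51422
step 4: Δp = -0.06105, p = 0.45317
step 5: Δp = +0.02930, p = 0.48248
step 6: Δp = -0.01407, p = 0.46841
step 7: Δp = +0.00675, p = 0.47516

0.4752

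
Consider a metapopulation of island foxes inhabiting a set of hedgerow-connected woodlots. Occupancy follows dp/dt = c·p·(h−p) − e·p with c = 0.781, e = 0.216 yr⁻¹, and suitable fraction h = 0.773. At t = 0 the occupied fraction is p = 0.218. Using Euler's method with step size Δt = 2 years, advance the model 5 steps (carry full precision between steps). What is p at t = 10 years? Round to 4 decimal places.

0.4941

Update rule: p ← p + [c·p·(h−p) − e·p]·Δt with Δt = 2.
p: 0.21800 → 0.31281  (Δp = +0.09481)
p: 0.31281 → 0.40253  (Δp = +0.08972)
p: 0.40253 → 0.46157  (Δp = +0.05904)
p: 0.46157 → 0.48670  (Δp = +0.02513)
p: 0.48670 → 0.49410  (Δp = +0.00739)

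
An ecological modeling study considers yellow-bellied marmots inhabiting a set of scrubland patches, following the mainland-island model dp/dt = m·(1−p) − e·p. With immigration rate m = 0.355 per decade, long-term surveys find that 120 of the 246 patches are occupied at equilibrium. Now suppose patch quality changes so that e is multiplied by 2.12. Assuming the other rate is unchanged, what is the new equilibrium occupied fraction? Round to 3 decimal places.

Observed p* = 120/246 = 0.48780.
Balance m(1−p*) = e·p* gives e = m(1−p*)/p* = 0.355×0.51220/0.48780 = 0.37276.
New p* = m/(m+e) = 0.35500/(0.35500+0.79025) = 0.30998.

0.310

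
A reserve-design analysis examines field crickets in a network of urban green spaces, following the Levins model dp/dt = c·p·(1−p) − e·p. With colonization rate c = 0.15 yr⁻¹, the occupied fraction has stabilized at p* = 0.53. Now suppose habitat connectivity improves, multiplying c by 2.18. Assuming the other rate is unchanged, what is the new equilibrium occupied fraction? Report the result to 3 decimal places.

0.784

Balance c(1−p*) = e gives e = 0.15×(1 − 0.53000) = 0.07050.
New p* = 1 − e/c = 1 − 0.07050/0.32700 = 0.78440.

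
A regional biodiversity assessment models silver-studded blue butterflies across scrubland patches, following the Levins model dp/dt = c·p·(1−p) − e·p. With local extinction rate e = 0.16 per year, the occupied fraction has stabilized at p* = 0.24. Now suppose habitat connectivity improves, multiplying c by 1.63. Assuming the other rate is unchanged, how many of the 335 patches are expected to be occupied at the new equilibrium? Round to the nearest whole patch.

Balance c(1−p*) = e gives c = e/(1 − 0.24000) = 0.16/0.76000 = 0.21053.
New p* = 1 − e/c = 1 − 0.16000/0.34316 = 0.53375.
Expected occupied = 335 × 0.53375 = 178.81 ≈ 179.

179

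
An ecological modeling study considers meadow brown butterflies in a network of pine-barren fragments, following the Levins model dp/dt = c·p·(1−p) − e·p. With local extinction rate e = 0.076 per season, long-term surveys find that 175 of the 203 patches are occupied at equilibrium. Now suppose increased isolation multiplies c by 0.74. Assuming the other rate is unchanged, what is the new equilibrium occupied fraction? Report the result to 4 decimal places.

0.8136

Observed p* = 175/203 = 0.86207.
Balance c(1−p*) = e gives c = e/(1 − 0.86207) = 0.076/0.13793 = 0.55100.
New p* = 1 − e/c = 1 − 0.07600/0.40774 = 0.81361.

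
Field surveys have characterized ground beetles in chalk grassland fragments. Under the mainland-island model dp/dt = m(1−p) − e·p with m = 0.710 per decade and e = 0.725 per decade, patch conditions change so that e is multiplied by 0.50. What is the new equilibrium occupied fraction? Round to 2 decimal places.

Before: p* = 0.710/(0.710+0.725) = 0.4948.
After: m = 0.71, e = 0.3625; p* = 0.71/1.0725 = 0.6620.

0.66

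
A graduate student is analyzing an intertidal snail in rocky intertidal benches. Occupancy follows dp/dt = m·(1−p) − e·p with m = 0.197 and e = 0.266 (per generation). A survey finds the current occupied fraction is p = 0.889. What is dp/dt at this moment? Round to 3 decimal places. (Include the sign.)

-0.215

Colonization term: m·(1−p) = 0.197×0.1110 = 0.02187.
Extinction term: e·p = 0.23647.
dp/dt = 0.02187 − 0.23647 = -0.21461.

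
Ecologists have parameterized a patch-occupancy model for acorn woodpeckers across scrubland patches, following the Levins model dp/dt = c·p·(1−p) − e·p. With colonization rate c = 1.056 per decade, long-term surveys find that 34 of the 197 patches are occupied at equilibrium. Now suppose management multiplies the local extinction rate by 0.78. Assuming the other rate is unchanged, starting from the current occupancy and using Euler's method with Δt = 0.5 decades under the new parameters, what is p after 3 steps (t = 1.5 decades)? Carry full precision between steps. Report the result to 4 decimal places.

0.2219

Observed p* = 34/197 = 0.17259.
Balance c(1−p*) = e gives e = 1.056×(1 − 0.17259) = 0.87375.
Starting from p₀ = 0.17259; update p ← p + (dp/dt)·Δt with the new parameters.
p: 0.17259 → 0.18918  (Δp = +0.01659)
p: 0.18918 → 0.20570  (Δp = +0.01653)
p: 0.20570 → 0.22188  (Δp = +0.01617)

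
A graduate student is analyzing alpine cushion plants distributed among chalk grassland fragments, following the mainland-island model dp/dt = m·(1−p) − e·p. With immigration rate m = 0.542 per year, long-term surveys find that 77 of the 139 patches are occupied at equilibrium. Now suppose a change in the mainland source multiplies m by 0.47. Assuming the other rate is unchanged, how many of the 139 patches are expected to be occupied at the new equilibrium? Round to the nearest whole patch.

51

Observed p* = 77/139 = 0.55396.
Balance m(1−p*) = e·p* gives e = m(1−p*)/p* = 0.542×0.44604/0.55396 = 0.43641.
New p* = m/(m+e) = 0.25474/(0.25474+0.43641) = 0.36857.
Expected occupied = 139 × 0.36857 = 51.23 ≈ 51.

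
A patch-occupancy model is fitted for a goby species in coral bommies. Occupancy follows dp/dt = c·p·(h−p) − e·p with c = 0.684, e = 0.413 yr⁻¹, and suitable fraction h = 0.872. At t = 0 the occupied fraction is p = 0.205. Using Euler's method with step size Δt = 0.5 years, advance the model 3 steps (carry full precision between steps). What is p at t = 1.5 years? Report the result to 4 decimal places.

Update rule: p ← p + [c·p·(h−p) − e·p]·Δt with Δt = 0.5.
step 1: Δp = +0.00443, p = 0.20943
step 2: Δp = +0.00421, p = 0.21364
step 3: Δp = +0.00399, p = 0.21763

0.2176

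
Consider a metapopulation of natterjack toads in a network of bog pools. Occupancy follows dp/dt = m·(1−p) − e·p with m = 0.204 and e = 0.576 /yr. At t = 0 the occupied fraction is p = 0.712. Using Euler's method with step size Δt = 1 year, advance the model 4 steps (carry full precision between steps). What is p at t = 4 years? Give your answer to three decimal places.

0.263

Update rule: p ← p + [m·(1−p) − e·p]·Δt with Δt = 1.
step 1: Δp = -0.35136, p = 0.36064
step 2: Δp = -0.07730, p = 0.28334
step 3: Δp = -0.01701, p = 0.26633
step 4: Δp = -0.00374, p = 0.26259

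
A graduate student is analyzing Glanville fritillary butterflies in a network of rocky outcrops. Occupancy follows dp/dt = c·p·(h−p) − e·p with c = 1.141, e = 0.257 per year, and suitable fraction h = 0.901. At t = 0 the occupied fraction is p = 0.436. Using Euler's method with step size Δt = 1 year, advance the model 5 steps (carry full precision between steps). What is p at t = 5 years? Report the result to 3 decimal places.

0.675

Update rule: p ← p + [c·p·(h−p) − e·p]·Δt with Δt = 1.
  1  |  dp/dt·Δt = +0.119274  |  p_1 = 0.555274
  2  |  dp/dt·Δt = +0.076335  |  p_2 = 0.631610
  3  |  dp/dt·Δt = +0.031817  |  p_3 = 0.663427
  4  |  dp/dt·Δt = +0.009335  |  p_4 = 0.672762
  5  |  dp/dt·Δt = +0.002301  |  p_5 = 0.675063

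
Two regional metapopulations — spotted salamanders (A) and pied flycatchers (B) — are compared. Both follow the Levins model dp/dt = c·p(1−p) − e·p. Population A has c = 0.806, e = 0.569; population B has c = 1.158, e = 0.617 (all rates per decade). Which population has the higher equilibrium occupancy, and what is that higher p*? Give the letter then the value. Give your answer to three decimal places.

B, 0.467

A: p*_A = 1 − 0.569/0.806 = 0.2940.
B: p*_B = 1 − 0.617/1.158 = 0.4672.
B is higher at 0.4672.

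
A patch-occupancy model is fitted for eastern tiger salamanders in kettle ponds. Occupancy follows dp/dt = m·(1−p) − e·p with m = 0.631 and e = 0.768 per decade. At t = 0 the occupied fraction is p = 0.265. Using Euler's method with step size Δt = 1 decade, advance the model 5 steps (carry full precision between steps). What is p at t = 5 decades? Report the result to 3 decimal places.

0.453

Update rule: p ← p + [m·(1−p) − e·p]·Δt with Δt = 1.
p: 0.26500 → 0.52526  (Δp = +0.26026)
p: 0.52526 → 0.42142  (Δp = -0.10385)
p: 0.42142 → 0.46285  (Δp = +0.04143)
p: 0.46285 → 0.44632  (Δp = -0.01653)
p: 0.44632 → 0.45292  (Δp = +0.00660)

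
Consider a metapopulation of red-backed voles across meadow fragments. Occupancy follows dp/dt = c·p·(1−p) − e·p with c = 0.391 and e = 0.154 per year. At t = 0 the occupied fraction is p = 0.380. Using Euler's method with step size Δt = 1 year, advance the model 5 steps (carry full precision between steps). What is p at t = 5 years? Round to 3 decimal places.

Update rule: p ← p + [c·p·(1−p) − e·p]·Δt with Δt = 1.
p: 0.38000 → 0.41360  (Δp = +0.03360)
p: 0.41360 → 0.44474  (Δp = +0.03114)
p: 0.44474 → 0.47280  (Δp = +0.02807)
p: 0.47280 → 0.49745  (Δp = +0.02465)
p: 0.49745 → 0.51859  (Δp = +0.02114)

0.519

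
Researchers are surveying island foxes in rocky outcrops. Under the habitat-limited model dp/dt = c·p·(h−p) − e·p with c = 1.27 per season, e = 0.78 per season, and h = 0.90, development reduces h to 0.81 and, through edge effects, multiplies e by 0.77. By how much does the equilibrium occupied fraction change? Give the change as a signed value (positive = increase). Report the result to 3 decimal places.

Before: p* = h − e/c = 0.90 − 0.78/1.27 = 0.90 − 0.6142 = 0.2858.
After: c = 1.27, e = 0.6006, h = 0.81; p* = 0.81 − 0.6006/1.27 = 0.3371.
Δp* = 0.3371 − 0.2858 = +0.0513.

0.051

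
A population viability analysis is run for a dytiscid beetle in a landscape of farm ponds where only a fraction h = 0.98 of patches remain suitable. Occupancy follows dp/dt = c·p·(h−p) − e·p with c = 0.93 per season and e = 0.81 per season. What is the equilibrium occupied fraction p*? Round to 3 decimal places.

0.109

Setting dp/dt = 0 and dividing by p* gives c·(h−p*) = e.
So p* = h − e/c = 0.98 − 0.81/0.93 = 0.98 − 0.8710 = 0.1090.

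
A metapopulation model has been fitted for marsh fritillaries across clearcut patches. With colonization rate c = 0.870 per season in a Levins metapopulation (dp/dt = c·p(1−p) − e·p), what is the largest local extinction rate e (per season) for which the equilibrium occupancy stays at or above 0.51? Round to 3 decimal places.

0.426

1 − e/c ≥ 0.51 ⇒ e ≤ c(1 − 0.51) = 0.870 × 0.4900.
e_max = 0.4263.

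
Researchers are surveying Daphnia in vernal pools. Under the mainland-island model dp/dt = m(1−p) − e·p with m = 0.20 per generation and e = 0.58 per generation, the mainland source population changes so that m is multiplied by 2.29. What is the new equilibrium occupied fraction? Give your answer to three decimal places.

Before: p* = 0.20/(0.20+0.58) = 0.2564.
After: m = 0.458, e = 0.58; p* = 0.458/1.0380 = 0.4412.

0.441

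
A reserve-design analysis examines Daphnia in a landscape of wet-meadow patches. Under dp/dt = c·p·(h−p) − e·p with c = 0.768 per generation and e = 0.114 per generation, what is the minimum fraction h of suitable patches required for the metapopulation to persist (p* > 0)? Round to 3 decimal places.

0.148

p* = h − e/c is positive only when h > e/c.
h_min = e/c = 0.114/0.768 = 0.1484.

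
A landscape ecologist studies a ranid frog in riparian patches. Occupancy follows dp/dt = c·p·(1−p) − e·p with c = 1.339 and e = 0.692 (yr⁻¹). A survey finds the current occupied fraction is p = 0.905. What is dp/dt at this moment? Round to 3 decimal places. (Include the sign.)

Colonization term: c·p·(1−p) = 1.339×0.905×0.0950 = 0.11512.
Extinction term: e·p = 0.62626.
dp/dt = 0.11512 − 0.62626 = -0.51114.

-0.511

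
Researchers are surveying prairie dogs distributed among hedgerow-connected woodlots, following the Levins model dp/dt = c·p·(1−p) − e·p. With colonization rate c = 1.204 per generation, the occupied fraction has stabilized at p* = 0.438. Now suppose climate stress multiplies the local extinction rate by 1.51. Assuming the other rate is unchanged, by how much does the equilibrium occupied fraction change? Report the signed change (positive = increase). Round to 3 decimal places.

-0.287

Balance c(1−p*) = e gives e = 1.204×(1 − 0.43800) = 0.67665.
New p* = 1 − e/c = 1 − 1.02174/1.20400 = 0.15138.
Δp* = 0.15138 − 0.43800 = -0.28662.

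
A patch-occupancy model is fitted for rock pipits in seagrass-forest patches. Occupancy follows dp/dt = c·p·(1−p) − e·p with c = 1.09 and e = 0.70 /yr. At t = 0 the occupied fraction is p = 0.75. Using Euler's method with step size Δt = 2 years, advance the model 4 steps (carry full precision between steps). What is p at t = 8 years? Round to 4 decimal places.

0.2996

Update rule: p ← p + [c·p·(1−p) − e·p]·Δt with Δt = 2.
t = 2: p = 0.75000 + (-0.64125) = 0.10875
t = 4: p = 0.10875 + (+0.05904) = 0.16779
t = 6: p = 0.16779 + (+0.06950) = 0.23729
t = 8: p = 0.23729 + (+0.06234) = 0.29963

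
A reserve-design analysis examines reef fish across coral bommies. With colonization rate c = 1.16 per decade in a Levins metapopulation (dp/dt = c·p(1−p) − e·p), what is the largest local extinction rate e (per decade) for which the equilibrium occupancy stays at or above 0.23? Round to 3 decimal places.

1 − e/c ≥ 0.23 ⇒ e ≤ c(1 − 0.23) = 1.16 × 0.7700.
e_max = 0.8932.

0.893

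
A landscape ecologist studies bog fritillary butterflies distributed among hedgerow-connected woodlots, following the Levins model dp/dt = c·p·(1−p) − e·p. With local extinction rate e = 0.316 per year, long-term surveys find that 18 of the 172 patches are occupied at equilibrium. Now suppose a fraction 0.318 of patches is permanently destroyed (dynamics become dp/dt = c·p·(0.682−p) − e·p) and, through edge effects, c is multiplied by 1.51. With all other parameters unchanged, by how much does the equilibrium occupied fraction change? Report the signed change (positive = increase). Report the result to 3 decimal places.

Observed p* = 18/172 = 0.10465.
Balance c(1−p*) = e gives c = e/(1 − 0.10465) = 0.316/0.89535 = 0.35293.
New p* = 0.682 − e/c = 0.682 − 0.31600/0.53292 = 0.08904.
Δp* = 0.08904 − 0.10465 = -0.01561.

-0.016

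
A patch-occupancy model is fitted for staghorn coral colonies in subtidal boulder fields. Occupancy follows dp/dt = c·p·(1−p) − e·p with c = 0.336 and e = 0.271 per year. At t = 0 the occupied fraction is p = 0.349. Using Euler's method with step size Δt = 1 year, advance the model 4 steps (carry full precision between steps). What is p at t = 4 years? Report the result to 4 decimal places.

0.2915

Update rule: p ← p + [c·p·(1−p) − e·p]·Δt with Δt = 1.
t = 1: p = 0.34900 + (-0.01824) = 0.33076
t = 2: p = 0.33076 + (-0.01526) = 0.31550
t = 3: p = 0.31550 + (-0.01294) = 0.30256
t = 4: p = 0.30256 + (-0.01109) = 0.29147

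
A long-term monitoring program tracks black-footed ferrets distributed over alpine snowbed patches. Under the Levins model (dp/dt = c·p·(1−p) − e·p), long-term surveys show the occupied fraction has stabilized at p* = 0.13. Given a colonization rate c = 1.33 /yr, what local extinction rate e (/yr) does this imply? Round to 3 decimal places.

At equilibrium c(1−p*) = e.
e = 1.33 × (1 − 0.13) = 1.33 × 0.8700 = 1.1571.

1.157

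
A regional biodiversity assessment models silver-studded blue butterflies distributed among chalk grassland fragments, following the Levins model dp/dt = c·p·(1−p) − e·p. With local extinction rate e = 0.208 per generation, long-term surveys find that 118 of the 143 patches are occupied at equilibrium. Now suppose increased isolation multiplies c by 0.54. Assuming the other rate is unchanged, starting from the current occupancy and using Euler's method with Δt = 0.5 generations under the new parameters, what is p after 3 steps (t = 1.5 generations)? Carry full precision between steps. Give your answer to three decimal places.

Observed p* = 118/143 = 0.82517.
Balance c(1−p*) = e gives c = e/(1 − 0.82517) = 0.208/0.17483 = 1.18976.
Starting from p₀ = 0.82517; update p ← p + (dp/dt)·Δt with the new parameters.
p: 0.82517 → 0.78570  (Δp = -0.03948)
p: 0.78570 → 0.75807  (Δp = -0.02762)
p: 0.75807 → 0.73815  (Δp = -0.01993)

0.738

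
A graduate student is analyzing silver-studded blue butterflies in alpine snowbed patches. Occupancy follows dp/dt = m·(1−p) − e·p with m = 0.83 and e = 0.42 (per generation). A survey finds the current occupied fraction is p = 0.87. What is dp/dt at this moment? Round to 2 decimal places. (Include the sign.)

Colonization term: m·(1−p) = 0.83×0.1300 = 0.10790.
Extinction term: e·p = 0.36540.
dp/dt = 0.10790 − 0.36540 = -0.25750.

-0.26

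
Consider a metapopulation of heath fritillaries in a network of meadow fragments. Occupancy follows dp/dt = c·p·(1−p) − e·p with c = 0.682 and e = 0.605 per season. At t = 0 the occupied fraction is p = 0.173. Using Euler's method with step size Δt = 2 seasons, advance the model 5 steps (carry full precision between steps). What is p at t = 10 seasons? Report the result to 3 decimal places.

Update rule: p ← p + [c·p·(1−p) − e·p]·Δt with Δt = 2.
t = 2: p = 0.17300 + (-0.01418) = 0.15882
t = 4: p = 0.15882 + (-0.00995) = 0.14887
t = 6: p = 0.14887 + (-0.00730) = 0.14157
t = 8: p = 0.14157 + (-0.00554) = 0.13603
t = 10: p = 0.13603 + (-0.00429) = 0.13174

0.132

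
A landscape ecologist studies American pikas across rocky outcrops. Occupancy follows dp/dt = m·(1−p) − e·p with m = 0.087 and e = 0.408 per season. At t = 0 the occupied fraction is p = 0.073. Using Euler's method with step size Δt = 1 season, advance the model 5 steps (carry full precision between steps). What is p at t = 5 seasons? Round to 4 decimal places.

Update rule: p ← p + [m·(1−p) − e·p]·Δt with Δt = 1.
step 1: Δp = +0.05087, p = 0.12387
step 2: Δp = +0.02569, p = 0.14955
step 3: Δp = +0.01297, p = 0.16252
step 4: Δp = +0.00655, p = 0.16907
step 5: Δp = +0.00331, p = 0.17238

0.1724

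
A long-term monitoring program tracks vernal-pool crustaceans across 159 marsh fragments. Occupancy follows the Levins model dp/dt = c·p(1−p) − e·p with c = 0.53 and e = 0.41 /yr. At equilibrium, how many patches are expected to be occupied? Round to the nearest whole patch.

p* = 1 − e/c = 1 − 0.41/0.53 = 0.2264.
Expected occupied patches = N × p* = 159 × 0.2264 = 36.00 ≈ 36.

36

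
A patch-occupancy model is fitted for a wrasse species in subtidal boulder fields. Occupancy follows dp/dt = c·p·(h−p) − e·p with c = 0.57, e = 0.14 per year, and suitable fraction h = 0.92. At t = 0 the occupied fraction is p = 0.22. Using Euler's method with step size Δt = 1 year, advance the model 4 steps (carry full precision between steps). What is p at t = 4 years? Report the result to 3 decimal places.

0.467

Update rule: p ← p + [c·p·(h−p) − e·p]·Δt with Δt = 1.
step 1: Δp = +0.05698, p = 0.27698
step 2: Δp = +0.06274, p = 0.33972
step 3: Δp = +0.06480, p = 0.40453
step 4: Δp = +0.06222, p = 0.46675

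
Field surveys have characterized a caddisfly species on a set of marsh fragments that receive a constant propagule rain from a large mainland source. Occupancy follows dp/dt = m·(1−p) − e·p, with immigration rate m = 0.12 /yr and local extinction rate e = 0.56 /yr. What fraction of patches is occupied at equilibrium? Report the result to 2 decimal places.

At equilibrium the propagule rain into empty patches balances local extinction: m(1−p*) = e·p*.
p* = m/(m+e) = 0.12/(0.12+0.56) = 0.12/0.6800 = 0.1765.

0.18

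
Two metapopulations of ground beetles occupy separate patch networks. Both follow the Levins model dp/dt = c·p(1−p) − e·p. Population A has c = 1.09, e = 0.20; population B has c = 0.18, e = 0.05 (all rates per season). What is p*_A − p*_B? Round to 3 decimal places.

A: p*_A = 1 − 0.20/1.09 = 0.8165.
B: p*_B = 1 − 0.05/0.18 = 0.7222.
p*_A − p*_B = 0.8165 − 0.7222 = 0.0943.

0.094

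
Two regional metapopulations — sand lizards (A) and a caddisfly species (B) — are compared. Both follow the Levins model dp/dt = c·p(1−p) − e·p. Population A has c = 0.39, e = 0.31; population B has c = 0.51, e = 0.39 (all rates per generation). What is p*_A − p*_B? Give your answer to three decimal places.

A: p*_A = 1 − 0.31/0.39 = 0.2051.
B: p*_B = 1 − 0.39/0.51 = 0.2353.
p*_A − p*_B = 0.2051 − 0.2353 = -0.0302.

-0.030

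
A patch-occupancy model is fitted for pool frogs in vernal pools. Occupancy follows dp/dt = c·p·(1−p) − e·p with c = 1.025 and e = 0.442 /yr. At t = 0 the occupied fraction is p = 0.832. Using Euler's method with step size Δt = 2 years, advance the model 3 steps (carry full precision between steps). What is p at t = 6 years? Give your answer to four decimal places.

0.5721

Update rule: p ← p + [c·p·(1−p) − e·p]·Δt with Δt = 2.
  1  |  dp/dt·Δt = -0.448947  |  p_1 = 0.383053
  2  |  dp/dt·Δt = +0.145844  |  p_2 = 0.528897
  3  |  dp/dt·Δt = +0.043243  |  p_3 = 0.572140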